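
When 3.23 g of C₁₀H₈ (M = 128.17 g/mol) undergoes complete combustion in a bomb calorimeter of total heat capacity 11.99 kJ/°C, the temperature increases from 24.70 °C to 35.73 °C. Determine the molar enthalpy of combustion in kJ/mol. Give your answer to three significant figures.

ΔT = 35.73 − 24.70 = 11.03 °C
q_cal = C_cal × ΔT = 11.99 × 11.03 = 132.2497 kJ
n = 3.23 / 128.17 = 0.02520 mol
q_rxn = −q_cal = -132.2497 kJ
ΔH = -132.2497 / 0.02520 = -5248 kJ/mol

ΔH = -5250 kJ/mol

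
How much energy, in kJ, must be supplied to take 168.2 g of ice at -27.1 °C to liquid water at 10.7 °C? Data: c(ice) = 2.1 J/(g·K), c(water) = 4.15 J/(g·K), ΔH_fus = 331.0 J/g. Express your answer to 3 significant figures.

q = 72.7 kJ

q1 (heat ice -27.1→0.0 °C): 168.2 × 2.1 × 27.1 = 9572 J
q2 (melt at 0 °C): 168.2 × 331.0 = 55674 J
q3 (heat water 0.0→10.7 °C): 168.2 × 4.15 × 10.7 = 7469 J
Total: 9572 + 55674 + 7469 = 72715 J = 72.7 kJ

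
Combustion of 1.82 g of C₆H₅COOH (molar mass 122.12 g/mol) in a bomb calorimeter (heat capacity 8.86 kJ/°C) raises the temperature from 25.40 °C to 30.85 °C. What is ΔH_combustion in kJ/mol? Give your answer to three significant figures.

ΔH = -3240 kJ/mol

ΔT = 30.85 − 25.40 = 5.45 °C
q_cal = C_cal × ΔT = 8.86 × 5.45 = 48.287 kJ
n = 1.82 / 122.12 = 0.01490 mol
q_rxn = −q_cal = -48.287 kJ
ΔH = -48.287 / 0.01490 = -3241 kJ/mol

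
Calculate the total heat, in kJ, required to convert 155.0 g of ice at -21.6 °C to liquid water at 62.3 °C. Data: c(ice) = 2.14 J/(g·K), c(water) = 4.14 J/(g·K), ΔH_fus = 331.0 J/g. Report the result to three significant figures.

q1 (heat ice -21.6→0.0 °C): 155.0 × 2.14 × 21.6 = 7165 J
q2 (melt at 0 °C): 155.0 × 331.0 = 51305 J
q3 (heat water 0.0→62.3 °C): 155.0 × 4.14 × 62.3 = 39978 J
Total: 7165 + 51305 + 39978 = 98448 J = 98.4 kJ

q = 98.4 kJ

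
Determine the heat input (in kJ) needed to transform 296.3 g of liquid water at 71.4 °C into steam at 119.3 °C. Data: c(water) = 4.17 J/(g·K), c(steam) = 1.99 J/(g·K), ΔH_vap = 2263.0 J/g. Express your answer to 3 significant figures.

q1 (heat water 71.4→100.0 °C): 296.3 × 4.17 × 28.6 = 35337 J
q2 (vaporize at 100 °C): 296.3 × 2263.0 = 670527 J
q3 (heat steam 100.0→119.3 °C): 296.3 × 1.99 × 19.3 = 11380 J
Total: 35337 + 670527 + 11380 = 717244 J = 717 kJ

q = 717 kJ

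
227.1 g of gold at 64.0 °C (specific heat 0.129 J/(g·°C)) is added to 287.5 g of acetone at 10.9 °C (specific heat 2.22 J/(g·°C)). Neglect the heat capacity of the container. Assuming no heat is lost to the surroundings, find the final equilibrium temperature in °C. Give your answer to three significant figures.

Heat lost by gold = heat gained by acetone.
(227.1)(0.129)(64.0 − T) = (287.5)(2.22)(T − 10.9)
29.2959 (64.0 − T) = 638.25 (T − 10.9)
1874.9 − 29.2959 T = 638.25 T − 6956.9
8831.8 = 667.5459 T
T = 13.23 °C

T_f = 13.2 °C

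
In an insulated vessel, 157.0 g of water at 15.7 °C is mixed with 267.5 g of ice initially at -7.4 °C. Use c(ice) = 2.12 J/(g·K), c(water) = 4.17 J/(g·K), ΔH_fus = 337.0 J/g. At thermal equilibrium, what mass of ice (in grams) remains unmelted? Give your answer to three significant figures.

m_ice remaining = 249 g

Heat to warm all ice to 0 °C: 267.5×2.12×7.4 = 4196.5 J
Heat released by water cooling to 0 °C: 157.0×4.17×15.7 = 10279 J
10279 J < 4196.5 + 267.5×337.0 = 94344.0 J, so not all ice melts; final T = 0 °C.
Heat left for melting: 10279 − 4196.5 = 6082.5 J
Mass melted = 6082.5 / 337.0 = 18.05 g
Ice remaining = 267.5 − 18.05 = 249.45 g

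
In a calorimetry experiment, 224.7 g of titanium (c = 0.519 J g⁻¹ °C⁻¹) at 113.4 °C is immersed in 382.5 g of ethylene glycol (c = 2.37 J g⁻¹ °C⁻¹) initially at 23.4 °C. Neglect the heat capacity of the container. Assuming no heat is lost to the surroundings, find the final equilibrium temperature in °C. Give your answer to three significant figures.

Heat lost by titanium = heat gained by ethylene glycol.
(224.7)(0.519)(113.4 − T) = (382.5)(2.37)(T − 23.4)
116.6193 (113.4 − T) = 906.525 (T − 23.4)
13225 − 116.6193 T = 906.525 T − 21213
34438 = 1023.1443 T
T = 33.66 °C

T_f = 33.7 °C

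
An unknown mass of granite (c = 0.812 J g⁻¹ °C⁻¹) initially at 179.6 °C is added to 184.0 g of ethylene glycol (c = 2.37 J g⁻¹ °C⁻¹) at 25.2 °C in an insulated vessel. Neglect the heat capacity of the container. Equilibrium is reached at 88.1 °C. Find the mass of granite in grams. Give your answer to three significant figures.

q_gained = (184.0 × 2.37) × (88.1 − 25.2) = 27430 J
q_lost = m × 0.812 × (179.6 − 88.1) = 74.298 m
m = 27430 / 74.298 = 369 g

m = 369 g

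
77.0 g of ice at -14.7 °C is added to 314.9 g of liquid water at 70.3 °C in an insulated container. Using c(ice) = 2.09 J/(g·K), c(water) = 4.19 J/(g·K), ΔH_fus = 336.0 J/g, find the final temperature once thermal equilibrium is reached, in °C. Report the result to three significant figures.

T_f = 39.3 °C

Heat to bring ice to 0 °C and melt it: q₁ = 77.0×2.09×14.7 + 77.0×336.0 = 28238 J
Heat the water can supply cooling to 0 °C: 314.9×4.19×70.3 = 92756.0 J > q₁, so all ice melts.
Energy balance: 314.9×4.19×(70.3 − T) = 28238 + 77.0×4.19×(T − 0)
1319.431(70.3 − T) = 28238 + 322.63 T
92756.0 − 28238 = 1642.061 T
T = 64518.0 / 1642.061 = 39.29 °C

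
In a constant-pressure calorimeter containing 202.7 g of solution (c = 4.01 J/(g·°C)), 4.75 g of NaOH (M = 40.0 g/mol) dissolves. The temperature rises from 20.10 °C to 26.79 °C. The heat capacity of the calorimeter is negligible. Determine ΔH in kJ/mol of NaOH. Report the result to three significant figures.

ΔH = -45.8 kJ/mol

|ΔT| = |26.79 − 20.10| = 6.69 °C
|q_surr| = (202.7 × 4.01) × 6.69 = 812.827 × 6.69 = 5438 J
n(NaOH) = 4.75 / 40.0 = 0.1188 mol
Temperature rose, so q_rxn = −|q_surr| = -5.438 kJ
ΔH = q_rxn / n = -45.77 kJ/mol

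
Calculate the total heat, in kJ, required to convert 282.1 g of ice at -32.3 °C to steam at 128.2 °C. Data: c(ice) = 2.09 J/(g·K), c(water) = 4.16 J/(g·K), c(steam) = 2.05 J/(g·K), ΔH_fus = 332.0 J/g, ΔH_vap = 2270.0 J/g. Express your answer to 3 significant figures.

q1 (heat ice -32.3→0.0 °C): 282.1 × 2.09 × 32.3 = 19044 J
q2 (melt at 0 °C): 282.1 × 332.0 = 93657 J
q3 (heat water 0.0→100.0 °C): 282.1 × 4.16 × 100.0 = 117354 J
q4 (vaporize at 100 °C): 282.1 × 2270.0 = 640367 J
q5 (heat steam 100.0→128.2 °C): 282.1 × 2.05 × 28.2 = 16308 J
Total: 19044 + 93657 + 117354 + 640367 + 16308 = 886730 J = 887 kJ

q = 887 kJ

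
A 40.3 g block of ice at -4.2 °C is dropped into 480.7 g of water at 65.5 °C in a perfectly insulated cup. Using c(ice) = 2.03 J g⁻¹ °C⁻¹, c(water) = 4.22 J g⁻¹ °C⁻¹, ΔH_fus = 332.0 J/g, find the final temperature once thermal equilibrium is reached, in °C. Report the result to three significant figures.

T_f = 54.2 °C

Heat to bring ice to 0 °C and melt it: q₁ = 40.3×2.03×4.2 + 40.3×332.0 = 13723 J
Heat the water can supply cooling to 0 °C: 480.7×4.22×65.5 = 132870 J > q₁, so all ice melts.
Energy balance: 480.7×4.22×(65.5 − T) = 13723 + 40.3×4.22×(T − 0)
2028.554(65.5 − T) = 13723 + 170.066 T
132870 − 13723 = 2198.620 T
T = 119147 / 2198.620 = 54.19 °C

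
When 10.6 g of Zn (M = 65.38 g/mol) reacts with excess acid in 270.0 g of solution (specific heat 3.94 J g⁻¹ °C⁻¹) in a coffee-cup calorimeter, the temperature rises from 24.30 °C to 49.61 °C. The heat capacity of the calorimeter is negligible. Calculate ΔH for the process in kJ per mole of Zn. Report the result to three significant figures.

|ΔT| = |49.61 − 24.30| = 25.31 °C
|q_surr| = (270.0 × 3.94) × 25.31 = 1063.8 × 25.31 = 26920 J
n(Zn) = 10.6 / 65.38 = 0.1621 mol
Temperature rose, so q_rxn = −|q_surr| = -26.92 kJ
ΔH = q_rxn / n = -166.1 kJ/mol

ΔH = -166 kJ/mol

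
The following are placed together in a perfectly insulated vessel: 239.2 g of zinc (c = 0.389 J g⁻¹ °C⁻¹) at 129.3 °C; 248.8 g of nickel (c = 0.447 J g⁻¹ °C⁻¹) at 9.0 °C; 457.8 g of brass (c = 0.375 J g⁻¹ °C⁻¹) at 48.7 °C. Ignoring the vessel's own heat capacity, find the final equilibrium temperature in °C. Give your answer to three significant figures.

T_f = 56.9 °C

Σ mᵢcᵢ(T − Tᵢ) = 0  ⇒  T = Σ mᵢcᵢTᵢ / Σ mᵢcᵢ
Σ mᵢcᵢ = 239.2×0.389 + 248.8×0.447 + 457.8×0.375 = 375.9374
Σ mᵢcᵢTᵢ = 93.0488×129.3 + 111.2136×9.0 + 171.675×48.7 = 21393
T = 21393 / 375.9374 = 56.91 °C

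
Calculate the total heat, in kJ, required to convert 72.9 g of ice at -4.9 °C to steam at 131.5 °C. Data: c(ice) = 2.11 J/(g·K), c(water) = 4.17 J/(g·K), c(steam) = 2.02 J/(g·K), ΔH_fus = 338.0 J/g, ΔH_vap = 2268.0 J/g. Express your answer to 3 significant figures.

q = 226 kJ

q1 (heat ice -4.9→0.0 °C): 72.9 × 2.11 × 4.9 = 754 J
q2 (melt at 0 °C): 72.9 × 338.0 = 24640 J
q3 (heat water 0.0→100.0 °C): 72.9 × 4.17 × 100.0 = 30399 J
q4 (vaporize at 100 °C): 72.9 × 2268.0 = 165337 J
q5 (heat steam 100.0→131.5 °C): 72.9 × 2.02 × 31.5 = 4639 J
Total: 754 + 24640 + 30399 + 165337 + 4639 = 225769 J = 226 kJ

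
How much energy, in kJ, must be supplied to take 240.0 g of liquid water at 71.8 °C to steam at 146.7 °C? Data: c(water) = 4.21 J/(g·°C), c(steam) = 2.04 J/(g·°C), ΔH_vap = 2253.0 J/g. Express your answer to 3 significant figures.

q = 592 kJ

q1 (heat water 71.8→100.0 °C): 240.0 × 4.21 × 28.2 = 28493 J
q2 (vaporize at 100 °C): 240.0 × 2253.0 = 540720 J
q3 (heat steam 100.0→146.7 °C): 240.0 × 2.04 × 46.7 = 22864 J
Total: 28493 + 540720 + 22864 = 592077 J = 592 kJ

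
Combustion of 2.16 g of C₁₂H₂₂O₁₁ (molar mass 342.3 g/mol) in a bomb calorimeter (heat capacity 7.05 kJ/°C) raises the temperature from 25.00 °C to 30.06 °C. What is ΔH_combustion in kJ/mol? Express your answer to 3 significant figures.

ΔT = 30.06 − 25.00 = 5.06 °C
q_cal = C_cal × ΔT = 7.05 × 5.06 = 35.673 kJ
n = 2.16 / 342.3 = 0.006310 mol
q_rxn = −q_cal = -35.673 kJ
ΔH = -35.673 / 0.006310 = -5653 kJ/mol

ΔH = -5650 kJ/mol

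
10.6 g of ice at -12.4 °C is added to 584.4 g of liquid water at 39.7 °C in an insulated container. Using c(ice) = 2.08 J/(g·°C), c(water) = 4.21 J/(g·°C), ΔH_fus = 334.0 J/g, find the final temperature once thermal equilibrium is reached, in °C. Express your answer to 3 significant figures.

T_f = 37.5 °C

Heat to bring ice to 0 °C and melt it: q₁ = 10.6×2.08×12.4 + 10.6×334.0 = 3813.8 J
Heat the water can supply cooling to 0 °C: 584.4×4.21×39.7 = 97674.9 J > q₁, so all ice melts.
Energy balance: 584.4×4.21×(39.7 − T) = 3813.8 + 10.6×4.21×(T − 0)
2460.324(39.7 − T) = 3813.8 + 44.626 T
97674.9 − 3813.8 = 2504.950 T
T = 93861.1 / 2504.950 = 37.47 °C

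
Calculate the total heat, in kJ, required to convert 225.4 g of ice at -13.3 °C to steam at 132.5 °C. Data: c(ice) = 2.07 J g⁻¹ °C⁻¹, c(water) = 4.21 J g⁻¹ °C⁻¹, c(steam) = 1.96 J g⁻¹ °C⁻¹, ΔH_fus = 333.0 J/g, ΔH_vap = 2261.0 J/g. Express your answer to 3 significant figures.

q = 700 kJ

q1 (heat ice -13.3→0.0 °C): 225.4 × 2.07 × 13.3 = 6205 J
q2 (melt at 0 °C): 225.4 × 333.0 = 75058 J
q3 (heat water 0.0→100.0 °C): 225.4 × 4.21 × 100.0 = 94893 J
q4 (vaporize at 100 °C): 225.4 × 2261.0 = 509629 J
q5 (heat steam 100.0→132.5 °C): 225.4 × 1.96 × 32.5 = 14358 J
Total: 6205 + 75058 + 94893 + 509629 + 14358 = 700143 J = 700 kJ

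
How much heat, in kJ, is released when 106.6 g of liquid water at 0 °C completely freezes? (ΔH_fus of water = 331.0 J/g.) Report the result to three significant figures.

q = m × ΔH_fus = 106.6 × 331.0 = 35280 J = 35.3 kJ

q = 35.3 kJ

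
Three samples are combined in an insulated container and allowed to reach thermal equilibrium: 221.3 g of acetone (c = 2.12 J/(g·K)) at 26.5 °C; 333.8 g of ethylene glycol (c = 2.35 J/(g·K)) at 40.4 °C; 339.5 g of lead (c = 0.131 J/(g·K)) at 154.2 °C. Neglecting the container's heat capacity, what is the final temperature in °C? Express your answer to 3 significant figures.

Σ mᵢcᵢ(T − Tᵢ) = 0  ⇒  T = Σ mᵢcᵢTᵢ / Σ mᵢcᵢ
Σ mᵢcᵢ = 221.3×2.12 + 333.8×2.35 + 339.5×0.131 = 1298.0605
Σ mᵢcᵢTᵢ = 469.156×26.5 + 784.43×40.4 + 44.4745×154.2 = 50982
T = 50982 / 1298.0605 = 39.28 °C

T_f = 39.3 °C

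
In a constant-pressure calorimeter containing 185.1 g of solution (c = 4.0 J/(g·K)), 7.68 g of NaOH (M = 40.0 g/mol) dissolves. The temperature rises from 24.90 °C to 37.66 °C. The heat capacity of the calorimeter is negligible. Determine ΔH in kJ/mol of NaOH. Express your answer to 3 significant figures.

ΔH = -49.2 kJ/mol

|ΔT| = |37.66 − 24.90| = 12.76 °C
|q_surr| = (185.1 × 4.0) × 12.76 = 740.4 × 12.76 = 9448 J
n(NaOH) = 7.68 / 40.0 = 0.1920 mol
Temperature rose, so q_rxn = −|q_surr| = -9.448 kJ
ΔH = q_rxn / n = -49.21 kJ/mol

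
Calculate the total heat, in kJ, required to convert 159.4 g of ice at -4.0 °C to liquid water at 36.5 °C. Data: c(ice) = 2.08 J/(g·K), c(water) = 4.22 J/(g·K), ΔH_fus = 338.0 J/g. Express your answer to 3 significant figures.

q = 79.8 kJ

q1 (heat ice -4.0→0.0 °C): 159.4 × 2.08 × 4.0 = 1326 J
q2 (melt at 0 °C): 159.4 × 338.0 = 53877 J
q3 (heat water 0.0→36.5 °C): 159.4 × 4.22 × 36.5 = 24552 J
Total: 1326 + 53877 + 24552 = 79755 J = 79.8 kJ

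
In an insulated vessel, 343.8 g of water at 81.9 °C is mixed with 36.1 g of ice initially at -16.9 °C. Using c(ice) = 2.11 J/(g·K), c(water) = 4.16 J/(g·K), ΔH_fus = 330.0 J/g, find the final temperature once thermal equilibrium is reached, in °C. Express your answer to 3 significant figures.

T_f = 65.8 °C

Heat to bring ice to 0 °C and melt it: q₁ = 36.1×2.11×16.9 + 36.1×330.0 = 13200 J
Heat the water can supply cooling to 0 °C: 343.8×4.16×81.9 = 117134 J > q₁, so all ice melts.
Energy balance: 343.8×4.16×(81.9 − T) = 13200 + 36.1×4.16×(T − 0)
1430.208(81.9 − T) = 13200 + 150.176 T
117134 − 13200 = 1580.384 T
T = 103934 / 1580.384 = 65.77 °C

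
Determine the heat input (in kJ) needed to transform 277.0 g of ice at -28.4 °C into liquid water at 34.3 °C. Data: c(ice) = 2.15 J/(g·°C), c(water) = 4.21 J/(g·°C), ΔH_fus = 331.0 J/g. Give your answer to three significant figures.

q = 149 kJ

q1 (heat ice -28.4→0.0 °C): 277.0 × 2.15 × 28.4 = 16914 J
q2 (melt at 0 °C): 277.0 × 331.0 = 91687 J
q3 (heat water 0.0→34.3 °C): 277.0 × 4.21 × 34.3 = 40000 J
Total: 16914 + 91687 + 40000 = 148601 J = 149 kJ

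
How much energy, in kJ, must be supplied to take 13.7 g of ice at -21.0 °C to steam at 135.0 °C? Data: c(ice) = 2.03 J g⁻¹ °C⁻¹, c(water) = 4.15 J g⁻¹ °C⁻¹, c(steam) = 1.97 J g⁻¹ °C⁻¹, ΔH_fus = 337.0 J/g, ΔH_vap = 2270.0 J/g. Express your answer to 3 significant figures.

q1 (heat ice -21.0→0.0 °C): 13.7 × 2.03 × 21.0 = 584 J
q2 (melt at 0 °C): 13.7 × 337.0 = 4617 J
q3 (heat water 0.0→100.0 °C): 13.7 × 4.15 × 100.0 = 5686 J
q4 (vaporize at 100 °C): 13.7 × 2270.0 = 31099 J
q5 (heat steam 100.0→135.0 °C): 13.7 × 1.97 × 35.0 = 945 J
Total: 584 + 4617 + 5686 + 31099 + 945 = 42931 J = 42.9 kJ

q = 42.9 kJ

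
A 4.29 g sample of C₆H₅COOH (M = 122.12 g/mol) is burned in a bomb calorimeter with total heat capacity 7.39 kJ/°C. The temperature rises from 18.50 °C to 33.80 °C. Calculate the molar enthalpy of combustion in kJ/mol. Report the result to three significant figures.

ΔH = -3220 kJ/mol

ΔT = 33.80 − 18.50 = 15.30 °C
q_cal = C_cal × ΔT = 7.39 × 15.30 = 113.067 kJ
n = 4.29 / 122.12 = 0.03513 mol
q_rxn = −q_cal = -113.067 kJ
ΔH = -113.067 / 0.03513 = -3219 kJ/mol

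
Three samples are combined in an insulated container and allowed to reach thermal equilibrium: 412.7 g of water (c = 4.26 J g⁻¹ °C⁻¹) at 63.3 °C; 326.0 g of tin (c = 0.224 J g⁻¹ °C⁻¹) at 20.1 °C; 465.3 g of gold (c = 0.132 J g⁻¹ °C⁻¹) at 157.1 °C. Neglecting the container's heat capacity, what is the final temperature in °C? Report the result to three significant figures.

T_f = 64.7 °C

Σ mᵢcᵢ(T − Tᵢ) = 0  ⇒  T = Σ mᵢcᵢTᵢ / Σ mᵢcᵢ
Σ mᵢcᵢ = 412.7×4.26 + 326.0×0.224 + 465.3×0.132 = 1892.5456
Σ mᵢcᵢTᵢ = 1758.102×63.3 + 73.024×20.1 + 61.4196×157.1 = 122400
T = 122400 / 1892.5456 = 64.67 °C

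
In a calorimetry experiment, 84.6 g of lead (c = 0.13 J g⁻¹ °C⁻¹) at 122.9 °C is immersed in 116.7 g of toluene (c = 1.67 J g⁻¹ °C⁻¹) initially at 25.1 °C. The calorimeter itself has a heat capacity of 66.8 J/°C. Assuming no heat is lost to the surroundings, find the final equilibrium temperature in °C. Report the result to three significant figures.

T_f = 29.0 °C

Heat lost by lead = heat gained by toluene + calorimeter.
(84.6)(0.13)(122.9 − T) = [(116.7)(1.67) + 66.8](T − 25.1)
10.998 (122.9 − T) = 261.689 (T − 25.1)
1351.7 − 10.998 T = 261.689 T − 6568.4
7920.1 = 272.687 T
T = 29.04 °C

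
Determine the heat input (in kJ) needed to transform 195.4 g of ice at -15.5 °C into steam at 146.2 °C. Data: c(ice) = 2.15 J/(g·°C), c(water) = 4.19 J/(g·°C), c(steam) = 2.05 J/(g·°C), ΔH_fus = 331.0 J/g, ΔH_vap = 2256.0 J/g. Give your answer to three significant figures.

q1 (heat ice -15.5→0.0 °C): 195.4 × 2.15 × 15.5 = 6512 J
q2 (melt at 0 °C): 195.4 × 331.0 = 64677 J
q3 (heat water 0.0→100.0 °C): 195.4 × 4.19 × 100.0 = 81873 J
q4 (vaporize at 100 °C): 195.4 × 2256.0 = 440822 J
q5 (heat steam 100.0→146.2 °C): 195.4 × 2.05 × 46.2 = 18506 J
Total: 6512 + 64677 + 81873 + 440822 + 18506 = 612390 J = 612 kJ

q = 612 kJ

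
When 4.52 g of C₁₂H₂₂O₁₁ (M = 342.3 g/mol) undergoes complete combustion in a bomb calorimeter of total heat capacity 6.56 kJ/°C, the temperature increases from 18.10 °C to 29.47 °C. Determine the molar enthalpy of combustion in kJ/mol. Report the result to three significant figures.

ΔH = -5650 kJ/mol

ΔT = 29.47 − 18.10 = 11.37 °C
q_cal = C_cal × ΔT = 6.56 × 11.37 = 74.5872 kJ
n = 4.52 / 342.3 = 0.01320 mol
q_rxn = −q_cal = -74.5872 kJ
ΔH = -74.5872 / 0.01320 = -5651 kJ/mol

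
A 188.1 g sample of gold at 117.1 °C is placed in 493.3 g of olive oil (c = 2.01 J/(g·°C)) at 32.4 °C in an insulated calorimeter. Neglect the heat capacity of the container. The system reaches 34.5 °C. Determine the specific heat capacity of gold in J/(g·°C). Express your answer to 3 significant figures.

q_gained = (493.3 × 2.01) × (34.5 − 32.4) = 2082 J
q_lost = 188.1 × c × (117.1 − 34.5) = 15537.06 c
Set equal: c = 2082 / 15537.06 = 0.134 J/(g·°C)

c = 0.134 J/(g·°C)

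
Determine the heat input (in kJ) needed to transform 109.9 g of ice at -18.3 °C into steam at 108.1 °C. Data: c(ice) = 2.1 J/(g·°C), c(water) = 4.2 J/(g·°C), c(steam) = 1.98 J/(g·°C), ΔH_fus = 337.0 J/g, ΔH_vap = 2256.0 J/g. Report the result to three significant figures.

q1 (heat ice -18.3→0.0 °C): 109.9 × 2.1 × 18.3 = 4223 J
q2 (melt at 0 °C): 109.9 × 337.0 = 37036 J
q3 (heat water 0.0→100.0 °C): 109.9 × 4.2 × 100.0 = 46158 J
q4 (vaporize at 100 °C): 109.9 × 2256.0 = 247934 J
q5 (heat steam 100.0→108.1 °C): 109.9 × 1.98 × 8.1 = 1763 J
Total: 4223 + 37036 + 46158 + 247934 + 1763 = 337114 J = 337 kJ

q = 337 kJ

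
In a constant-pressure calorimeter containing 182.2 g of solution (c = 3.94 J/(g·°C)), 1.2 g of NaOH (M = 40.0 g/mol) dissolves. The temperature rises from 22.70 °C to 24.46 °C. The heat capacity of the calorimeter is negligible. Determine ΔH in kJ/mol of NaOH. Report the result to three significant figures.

|ΔT| = |24.46 − 22.70| = 1.76 °C
|q_surr| = (182.2 × 3.94) × 1.76 = 717.868 × 1.76 = 1263 J
n(NaOH) = 1.2 / 40.0 = 0.03000 mol
Temperature rose, so q_rxn = −|q_surr| = -1.263 kJ
ΔH = q_rxn / n = -42.10 kJ/mol

ΔH = -42.1 kJ/mol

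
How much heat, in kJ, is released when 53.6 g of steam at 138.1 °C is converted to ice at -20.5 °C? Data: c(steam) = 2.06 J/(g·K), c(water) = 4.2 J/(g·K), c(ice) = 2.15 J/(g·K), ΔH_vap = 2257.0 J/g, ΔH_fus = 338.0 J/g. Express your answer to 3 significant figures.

q = 168 kJ

q1 (cool steam 138.1→100 °C): 53.6 × 2.06 × 38.1 = 4207 J
q2 (condense at 100 °C): 53.6 × 2257.0 = 120975 J
q3 (cool water 100→0 °C): 53.6 × 4.2 × 100.0 = 22512 J
q4 (freeze at 0 °C): 53.6 × 338.0 = 18117 J
q5 (cool ice 0→-20.5 °C): 53.6 × 2.15 × 20.5 = 2362 J
Total: 4207 + 120975 + 22512 + 18117 + 2362 = 168173 J = 168 kJ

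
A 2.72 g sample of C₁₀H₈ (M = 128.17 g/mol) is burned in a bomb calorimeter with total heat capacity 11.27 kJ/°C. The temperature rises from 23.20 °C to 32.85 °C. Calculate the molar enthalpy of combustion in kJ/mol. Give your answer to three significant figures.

ΔH = -5120 kJ/mol

ΔT = 32.85 − 23.20 = 9.65 °C
q_cal = C_cal × ΔT = 11.27 × 9.65 = 108.7555 kJ
n = 2.72 / 128.17 = 0.021222 mol
q_rxn = −q_cal = -108.7555 kJ
ΔH = -108.7555 / 0.021222 = -5124.7 kJ/mol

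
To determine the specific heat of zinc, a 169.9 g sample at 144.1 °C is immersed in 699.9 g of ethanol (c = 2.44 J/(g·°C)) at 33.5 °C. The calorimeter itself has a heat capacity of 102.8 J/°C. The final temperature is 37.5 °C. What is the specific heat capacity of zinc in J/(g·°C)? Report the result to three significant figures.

q_gained = (699.9 × 2.44 + 102.8) × (37.5 − 33.5) = 7242 J
q_lost = 169.9 × c × (144.1 − 37.5) = 18111.34 c
Set equal: c = 7242 / 18111.34 = 0.400 J/(g·°C)

c = 0.400 J/(g·°C)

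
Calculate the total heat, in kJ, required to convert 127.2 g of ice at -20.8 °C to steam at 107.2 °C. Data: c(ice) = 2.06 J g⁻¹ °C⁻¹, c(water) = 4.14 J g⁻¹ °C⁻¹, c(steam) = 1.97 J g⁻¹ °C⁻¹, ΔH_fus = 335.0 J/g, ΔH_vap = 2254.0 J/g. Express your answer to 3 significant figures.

q1 (heat ice -20.8→0.0 °C): 127.2 × 2.06 × 20.8 = 5450 J
q2 (melt at 0 °C): 127.2 × 335.0 = 42612 J
q3 (heat water 0.0→100.0 °C): 127.2 × 4.14 × 100.0 = 52661 J
q4 (vaporize at 100 °C): 127.2 × 2254.0 = 286709 J
q5 (heat steam 100.0→107.2 °C): 127.2 × 1.97 × 7.2 = 1804 J
Total: 5450 + 42612 + 52661 + 286709 + 1804 = 389236 J = 389 kJ

q = 389 kJ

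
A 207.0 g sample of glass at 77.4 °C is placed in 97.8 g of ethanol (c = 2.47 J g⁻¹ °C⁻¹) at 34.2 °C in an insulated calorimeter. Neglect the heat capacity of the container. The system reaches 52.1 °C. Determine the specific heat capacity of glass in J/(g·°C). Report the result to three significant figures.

q_gained = (97.8 × 2.47) × (52.1 − 34.2) = 4324 J
q_lost = 207.0 × c × (77.4 − 52.1) = 5237.1 c
Set equal: c = 4324 / 5237.1 = 0.826 J/(g·°C)

c = 0.826 J/(g·°C)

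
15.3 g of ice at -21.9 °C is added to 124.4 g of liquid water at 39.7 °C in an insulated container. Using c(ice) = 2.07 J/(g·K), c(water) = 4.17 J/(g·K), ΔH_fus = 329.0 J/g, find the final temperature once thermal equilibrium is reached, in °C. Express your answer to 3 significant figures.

T_f = 25.5 °C

Heat to bring ice to 0 °C and melt it: q₁ = 15.3×2.07×21.9 + 15.3×329.0 = 5727.3 J
Heat the water can supply cooling to 0 °C: 124.4×4.17×39.7 = 20594.3 J > q₁, so all ice melts.
Energy balance: 124.4×4.17×(39.7 − T) = 5727.3 + 15.3×4.17×(T − 0)
518.748(39.7 − T) = 5727.3 + 63.801 T
20594.3 − 5727.3 = 582.549 T
T = 14867.0 / 582.549 = 25.52 °C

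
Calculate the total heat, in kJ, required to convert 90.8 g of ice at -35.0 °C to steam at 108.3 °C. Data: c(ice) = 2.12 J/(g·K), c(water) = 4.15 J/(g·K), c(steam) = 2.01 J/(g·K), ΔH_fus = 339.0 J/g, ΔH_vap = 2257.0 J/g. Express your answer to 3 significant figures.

q1 (heat ice -35.0→0.0 °C): 90.8 × 2.12 × 35.0 = 6737 J
q2 (melt at 0 °C): 90.8 × 339.0 = 30781 J
q3 (heat water 0.0→100.0 °C): 90.8 × 4.15 × 100.0 = 37682 J
q4 (vaporize at 100 °C): 90.8 × 2257.0 = 204936 J
q5 (heat steam 100.0→108.3 °C): 90.8 × 2.01 × 8.3 = 1515 J
Total: 6737 + 30781 + 37682 + 204936 + 1515 = 281651 J = 282 kJ

q = 282 kJ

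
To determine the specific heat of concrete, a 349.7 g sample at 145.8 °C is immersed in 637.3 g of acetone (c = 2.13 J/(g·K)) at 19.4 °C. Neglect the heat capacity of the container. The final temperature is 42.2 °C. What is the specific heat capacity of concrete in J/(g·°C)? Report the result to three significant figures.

c = 0.854 J/(g·°C)

q_gained = (637.3 × 2.13) × (42.2 − 19.4) = 30950 J
q_lost = 349.7 × c × (145.8 − 42.2) = 36228.92 c
Set equal: c = 30950 / 36228.92 = 0.854 J/(g·°C)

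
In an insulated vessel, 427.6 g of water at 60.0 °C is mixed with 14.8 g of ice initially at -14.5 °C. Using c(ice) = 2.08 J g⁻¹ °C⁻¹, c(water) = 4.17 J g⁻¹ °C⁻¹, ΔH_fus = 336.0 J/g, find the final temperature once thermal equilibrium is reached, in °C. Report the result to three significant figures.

T_f = 55.1 °C

Heat to bring ice to 0 °C and melt it: q₁ = 14.8×2.08×14.5 + 14.8×336.0 = 5419.2 J
Heat the water can supply cooling to 0 °C: 427.6×4.17×60.0 = 106986 J > q₁, so all ice melts.
Energy balance: 427.6×4.17×(60.0 − T) = 5419.2 + 14.8×4.17×(T − 0)
1783.092(60.0 − T) = 5419.2 + 61.716 T
106986 − 5419.2 = 1844.808 T
T = 101566.8 / 1844.808 = 55.06 °C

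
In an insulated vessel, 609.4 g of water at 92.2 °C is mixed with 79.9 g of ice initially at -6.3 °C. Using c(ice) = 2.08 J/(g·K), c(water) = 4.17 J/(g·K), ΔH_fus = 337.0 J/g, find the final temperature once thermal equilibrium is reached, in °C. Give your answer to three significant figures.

T_f = 71.8 °C

Heat to bring ice to 0 °C and melt it: q₁ = 79.9×2.08×6.3 + 79.9×337.0 = 27973 J
Heat the water can supply cooling to 0 °C: 609.4×4.17×92.2 = 234298 J > q₁, so all ice melts.
Energy balance: 609.4×4.17×(92.2 − T) = 27973 + 79.9×4.17×(T − 0)
2541.198(92.2 − T) = 27973 + 333.183 T
234298 − 27973 = 2874.381 T
T = 206325 / 2874.381 = 71.78 °C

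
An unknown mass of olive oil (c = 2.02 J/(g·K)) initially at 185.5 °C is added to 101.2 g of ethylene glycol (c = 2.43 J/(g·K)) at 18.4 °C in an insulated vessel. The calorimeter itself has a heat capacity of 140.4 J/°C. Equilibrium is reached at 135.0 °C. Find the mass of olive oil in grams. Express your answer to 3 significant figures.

q_gained = (101.2 × 2.43 + 140.4) × (135.0 − 18.4) = 45040 J
q_lost = m × 2.02 × (185.5 − 135.0) = 102.01 m
m = 45040 / 102.01 = 442 g

m = 442 g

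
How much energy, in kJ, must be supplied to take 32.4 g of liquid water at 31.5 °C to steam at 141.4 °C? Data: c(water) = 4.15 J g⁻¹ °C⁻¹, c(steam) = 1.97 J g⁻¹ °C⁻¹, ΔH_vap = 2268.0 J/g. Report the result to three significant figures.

q = 85.3 kJ

q1 (heat water 31.5→100.0 °C): 32.4 × 4.15 × 68.5 = 9211 J
q2 (vaporize at 100 °C): 32.4 × 2268.0 = 73483 J
q3 (heat steam 100.0→141.4 °C): 32.4 × 1.97 × 41.4 = 2642 J
Total: 9211 + 73483 + 2642 = 85336 J = 85.3 kJ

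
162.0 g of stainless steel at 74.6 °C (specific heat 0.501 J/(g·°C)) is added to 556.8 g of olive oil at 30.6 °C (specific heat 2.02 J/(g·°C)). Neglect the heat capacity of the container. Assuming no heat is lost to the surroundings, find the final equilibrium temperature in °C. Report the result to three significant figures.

T_f = 33.6 °C

Heat lost by stainless steel = heat gained by olive oil.
(162.0)(0.501)(74.6 − T) = (556.8)(2.02)(T − 30.6)
81.162 (74.6 − T) = 1124.736 (T − 30.6)
6054.7 − 81.162 T = 1124.736 T − 34417
40471.7 = 1205.898 T
T = 33.56 °C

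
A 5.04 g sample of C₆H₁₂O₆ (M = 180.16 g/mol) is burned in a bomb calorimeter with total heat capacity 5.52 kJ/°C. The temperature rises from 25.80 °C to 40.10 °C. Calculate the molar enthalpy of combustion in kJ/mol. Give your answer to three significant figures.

ΔH = -2820 kJ/mol

ΔT = 40.10 − 25.80 = 14.30 °C
q_cal = C_cal × ΔT = 5.52 × 14.30 = 78.936 kJ
n = 5.04 / 180.16 = 0.02798 mol
q_rxn = −q_cal = -78.936 kJ
ΔH = -78.936 / 0.02798 = -2821 kJ/mol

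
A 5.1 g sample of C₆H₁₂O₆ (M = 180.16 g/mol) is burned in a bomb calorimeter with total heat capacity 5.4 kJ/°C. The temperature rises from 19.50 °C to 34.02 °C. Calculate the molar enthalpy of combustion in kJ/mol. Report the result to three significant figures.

ΔH = -2770 kJ/mol

ΔT = 34.02 − 19.50 = 14.52 °C
q_cal = C_cal × ΔT = 5.4 × 14.52 = 78.408 kJ
n = 5.1 / 180.16 = 0.02831 mol
q_rxn = −q_cal = -78.408 kJ
ΔH = -78.408 / 0.02831 = -2770 kJ/mol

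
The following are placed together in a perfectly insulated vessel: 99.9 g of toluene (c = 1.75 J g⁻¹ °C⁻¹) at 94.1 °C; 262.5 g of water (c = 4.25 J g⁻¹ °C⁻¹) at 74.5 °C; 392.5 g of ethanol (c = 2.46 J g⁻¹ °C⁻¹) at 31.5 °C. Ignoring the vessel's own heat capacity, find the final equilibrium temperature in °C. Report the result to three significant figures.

Σ mᵢcᵢ(T − Tᵢ) = 0  ⇒  T = Σ mᵢcᵢTᵢ / Σ mᵢcᵢ
Σ mᵢcᵢ = 99.9×1.75 + 262.5×4.25 + 392.5×2.46 = 2256.000
Σ mᵢcᵢTᵢ = 174.825×94.1 + 1115.625×74.5 + 965.55×31.5 = 129980
T = 129980 / 2256.000 = 57.62 °C

T_f = 57.6 °C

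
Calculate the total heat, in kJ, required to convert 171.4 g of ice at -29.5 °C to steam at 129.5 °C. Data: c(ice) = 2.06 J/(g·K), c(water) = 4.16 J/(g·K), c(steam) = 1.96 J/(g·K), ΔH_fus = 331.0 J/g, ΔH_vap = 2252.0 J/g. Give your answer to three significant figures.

q1 (heat ice -29.5→0.0 °C): 171.4 × 2.06 × 29.5 = 10416 J
q2 (melt at 0 °C): 171.4 × 331.0 = 56733 J
q3 (heat water 0.0→100.0 °C): 171.4 × 4.16 × 100.0 = 71302 J
q4 (vaporize at 100 °C): 171.4 × 2252.0 = 385993 J
q5 (heat steam 100.0→129.5 °C): 171.4 × 1.96 × 29.5 = 9910 J
Total: 10416 + 56733 + 71302 + 385993 + 9910 = 534354 J = 534 kJ

q = 534 kJ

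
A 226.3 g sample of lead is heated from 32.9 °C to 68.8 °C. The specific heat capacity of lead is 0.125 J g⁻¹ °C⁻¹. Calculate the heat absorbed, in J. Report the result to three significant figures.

q = 1020 J

q = m c ΔT = 226.3 × 0.125 × (68.8 − 32.9)
q = 226.3 × 0.125 × 35.9 = 1016 J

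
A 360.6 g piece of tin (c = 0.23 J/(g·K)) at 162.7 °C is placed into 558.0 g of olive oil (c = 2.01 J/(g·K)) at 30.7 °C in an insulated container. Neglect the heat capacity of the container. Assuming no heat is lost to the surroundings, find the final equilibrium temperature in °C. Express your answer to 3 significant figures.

T_f = 39.8 °C

Heat lost by tin = heat gained by olive oil.
(360.6)(0.23)(162.7 − T) = (558.0)(2.01)(T − 30.7)
82.938 (162.7 − T) = 1121.58 (T − 30.7)
13494 − 82.938 T = 1121.58 T − 34433
47927 = 1204.518 T
T = 39.79 °C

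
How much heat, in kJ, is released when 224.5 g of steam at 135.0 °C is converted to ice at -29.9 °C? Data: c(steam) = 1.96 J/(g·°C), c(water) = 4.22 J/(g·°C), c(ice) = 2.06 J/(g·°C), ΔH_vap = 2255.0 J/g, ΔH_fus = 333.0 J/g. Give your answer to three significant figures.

q = 705 kJ

q1 (cool steam 135.0→100 °C): 224.5 × 1.96 × 35.0 = 15401 J
q2 (condense at 100 °C): 224.5 × 2255.0 = 506248 J
q3 (cool water 100→0 °C): 224.5 × 4.22 × 100.0 = 94739 J
q4 (freeze at 0 °C): 224.5 × 333.0 = 74759 J
q5 (cool ice 0→-29.9 °C): 224.5 × 2.06 × 29.9 = 13828 J
Total: 15401 + 506248 + 94739 + 74759 + 13828 = 704975 J = 705 kJ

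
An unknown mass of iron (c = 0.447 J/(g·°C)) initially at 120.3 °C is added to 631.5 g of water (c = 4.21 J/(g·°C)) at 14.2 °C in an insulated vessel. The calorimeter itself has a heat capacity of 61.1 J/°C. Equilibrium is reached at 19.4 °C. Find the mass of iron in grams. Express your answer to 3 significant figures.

m = 314 g

q_gained = (631.5 × 4.21 + 61.1) × (19.4 − 14.2) = 14140 J
q_lost = m × 0.447 × (120.3 − 19.4) = 45.1023 m
m = 14140 / 45.1023 = 314 g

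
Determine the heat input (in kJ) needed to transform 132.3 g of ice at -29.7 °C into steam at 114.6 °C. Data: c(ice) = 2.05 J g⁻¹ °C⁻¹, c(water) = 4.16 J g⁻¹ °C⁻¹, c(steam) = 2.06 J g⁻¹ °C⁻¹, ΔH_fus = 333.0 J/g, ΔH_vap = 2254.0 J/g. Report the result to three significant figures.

q1 (heat ice -29.7→0.0 °C): 132.3 × 2.05 × 29.7 = 8055 J
q2 (melt at 0 °C): 132.3 × 333.0 = 44056 J
q3 (heat water 0.0→100.0 °C): 132.3 × 4.16 × 100.0 = 55037 J
q4 (vaporize at 100 °C): 132.3 × 2254.0 = 298204 J
q5 (heat steam 100.0→114.6 °C): 132.3 × 2.06 × 14.6 = 3979 J
Total: 8055 + 44056 + 55037 + 298204 + 3979 = 409331 J = 409 kJ

q = 409 kJ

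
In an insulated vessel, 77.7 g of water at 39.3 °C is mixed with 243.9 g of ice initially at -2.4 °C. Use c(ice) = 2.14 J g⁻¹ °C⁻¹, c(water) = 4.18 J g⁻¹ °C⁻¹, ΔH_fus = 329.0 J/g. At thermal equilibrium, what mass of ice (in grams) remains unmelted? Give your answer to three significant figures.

m_ice remaining = 209 g

Heat to warm all ice to 0 °C: 243.9×2.14×2.4 = 1252.7 J
Heat released by water cooling to 0 °C: 77.7×4.18×39.3 = 12764 J
12764 J < 1252.7 + 243.9×329.0 = 81495.8 J, so not all ice melts; final T = 0 °C.
Heat left for melting: 12764 − 1252.7 = 11511.3 J
Mass melted = 11511.3 / 329.0 = 34.99 g
Ice remaining = 243.9 − 34.99 = 208.91 g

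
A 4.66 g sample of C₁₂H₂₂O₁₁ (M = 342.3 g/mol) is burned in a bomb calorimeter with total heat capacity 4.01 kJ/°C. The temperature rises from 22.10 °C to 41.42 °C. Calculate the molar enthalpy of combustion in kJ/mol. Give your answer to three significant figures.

ΔT = 41.42 − 22.10 = 19.32 °C
q_cal = C_cal × ΔT = 4.01 × 19.32 = 77.4732 kJ
n = 4.66 / 342.3 = 0.01361 mol
q_rxn = −q_cal = -77.4732 kJ
ΔH = -77.4732 / 0.01361 = -5692 kJ/mol

ΔH = -5690 kJ/mol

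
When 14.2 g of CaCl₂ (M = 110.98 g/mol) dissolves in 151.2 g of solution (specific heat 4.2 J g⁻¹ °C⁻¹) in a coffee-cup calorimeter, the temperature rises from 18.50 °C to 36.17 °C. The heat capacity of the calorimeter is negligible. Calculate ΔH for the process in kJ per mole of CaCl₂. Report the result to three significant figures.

|ΔT| = |36.17 − 18.50| = 17.67 °C
|q_surr| = (151.2 × 4.2) × 17.67 = 635.04 × 17.67 = 11220 J
n(CaCl₂) = 14.2 / 110.98 = 0.1280 mol
Temperature rose, so q_rxn = −|q_surr| = -11.22 kJ
ΔH = q_rxn / n = -87.66 kJ/mol

ΔH = -87.7 kJ/mol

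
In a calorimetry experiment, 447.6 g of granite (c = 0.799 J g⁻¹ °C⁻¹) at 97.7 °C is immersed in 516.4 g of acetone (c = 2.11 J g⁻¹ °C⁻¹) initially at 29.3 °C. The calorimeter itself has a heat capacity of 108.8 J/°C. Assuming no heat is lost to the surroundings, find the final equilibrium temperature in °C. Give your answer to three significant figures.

T_f = 45.0 °C

Heat lost by granite = heat gained by acetone + calorimeter.
(447.6)(0.799)(97.7 − T) = [(516.4)(2.11) + 108.8](T − 29.3)
357.6324 (97.7 − T) = 1198.404 (T − 29.3)
34941 − 357.6324 T = 1198.404 T − 35113
70054 = 1556.0364 T
T = 45.02 °C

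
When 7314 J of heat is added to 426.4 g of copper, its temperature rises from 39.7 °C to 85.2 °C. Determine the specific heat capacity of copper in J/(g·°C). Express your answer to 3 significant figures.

c = q / (m ΔT) = 7314 / (426.4 × 45.5)
c = 7314 / 19401.2 = 0.377 J/(g·°C)

c = 0.377 J/(g·°C)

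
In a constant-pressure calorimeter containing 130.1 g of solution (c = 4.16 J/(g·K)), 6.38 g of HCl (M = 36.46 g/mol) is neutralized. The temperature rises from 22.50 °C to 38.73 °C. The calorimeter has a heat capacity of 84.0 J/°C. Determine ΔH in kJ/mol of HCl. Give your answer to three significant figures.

|ΔT| = |38.73 − 22.50| = 16.23 °C
|q_surr| = (130.1 × 4.16 + 84.0) × 16.23 = 625.216 × 16.23 = 10150 J
n(HCl) = 6.38 / 36.46 = 0.1750 mol
Temperature rose, so q_rxn = −|q_surr| = -10.15 kJ
ΔH = q_rxn / n = -58.00 kJ/mol

ΔH = -58.0 kJ/mol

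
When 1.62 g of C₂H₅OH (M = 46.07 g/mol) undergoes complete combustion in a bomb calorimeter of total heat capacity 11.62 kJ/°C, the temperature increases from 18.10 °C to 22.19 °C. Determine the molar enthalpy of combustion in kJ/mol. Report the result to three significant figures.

ΔT = 22.19 − 18.10 = 4.09 °C
q_cal = C_cal × ΔT = 11.62 × 4.09 = 47.5258 kJ
n = 1.62 / 46.07 = 0.03516 mol
q_rxn = −q_cal = -47.5258 kJ
ΔH = -47.5258 / 0.03516 = -1352 kJ/mol

ΔH = -1350 kJ/mol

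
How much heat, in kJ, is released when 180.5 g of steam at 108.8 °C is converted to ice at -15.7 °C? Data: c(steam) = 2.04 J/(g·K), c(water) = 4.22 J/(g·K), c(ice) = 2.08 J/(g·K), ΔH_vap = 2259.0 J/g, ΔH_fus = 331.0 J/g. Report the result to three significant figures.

q1 (cool steam 108.8→100 °C): 180.5 × 2.04 × 8.8 = 3240 J
q2 (condense at 100 °C): 180.5 × 2259.0 = 407750 J
q3 (cool water 100→0 °C): 180.5 × 4.22 × 100.0 = 76171 J
q4 (freeze at 0 °C): 180.5 × 331.0 = 59746 J
q5 (cool ice 0→-15.7 °C): 180.5 × 2.08 × 15.7 = 5894 J
Total: 3240 + 407750 + 76171 + 59746 + 5894 = 552801 J = 553 kJ

q = 553 kJ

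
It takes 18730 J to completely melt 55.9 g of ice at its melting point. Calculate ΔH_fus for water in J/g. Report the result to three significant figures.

ΔH_fus = 335 J/g

ΔH_fus = q / m = 18730 / 55.9 = 335 J/g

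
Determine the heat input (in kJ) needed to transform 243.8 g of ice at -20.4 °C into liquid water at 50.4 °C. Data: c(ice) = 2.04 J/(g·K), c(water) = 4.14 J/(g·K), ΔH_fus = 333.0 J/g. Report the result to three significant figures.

q1 (heat ice -20.4→0.0 °C): 243.8 × 2.04 × 20.4 = 10146 J
q2 (melt at 0 °C): 243.8 × 333.0 = 81185 J
q3 (heat water 0.0→50.4 °C): 243.8 × 4.14 × 50.4 = 50870 J
Total: 10146 + 81185 + 50870 = 142201 J = 142 kJ

q = 142 kJ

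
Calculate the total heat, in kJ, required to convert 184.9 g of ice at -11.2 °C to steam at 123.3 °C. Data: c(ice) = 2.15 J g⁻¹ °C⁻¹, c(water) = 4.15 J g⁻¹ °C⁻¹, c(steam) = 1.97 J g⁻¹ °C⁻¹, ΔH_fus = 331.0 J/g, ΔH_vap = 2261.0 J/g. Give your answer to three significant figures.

q1 (heat ice -11.2→0.0 °C): 184.9 × 2.15 × 11.2 = 4452 J
q2 (melt at 0 °C): 184.9 × 331.0 = 61202 J
q3 (heat water 0.0→100.0 °C): 184.9 × 4.15 × 100.0 = 76734 J
q4 (vaporize at 100 °C): 184.9 × 2261.0 = 418059 J
q5 (heat steam 100.0→123.3 °C): 184.9 × 1.97 × 23.3 = 8487 J
Total: 4452 + 61202 + 76734 + 418059 + 8487 = 568934 J = 569 kJ

q = 569 kJ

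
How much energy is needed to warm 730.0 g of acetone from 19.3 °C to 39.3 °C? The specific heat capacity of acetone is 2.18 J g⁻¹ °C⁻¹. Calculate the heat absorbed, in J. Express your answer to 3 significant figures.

q = 31800 J

q = m c ΔT = 730.0 × 2.18 × (39.3 − 19.3)
q = 730.0 × 2.18 × 20.0 = 31830 J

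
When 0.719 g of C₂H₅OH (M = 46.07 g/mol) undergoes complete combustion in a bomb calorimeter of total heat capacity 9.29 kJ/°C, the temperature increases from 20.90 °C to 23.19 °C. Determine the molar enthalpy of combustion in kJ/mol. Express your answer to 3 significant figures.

ΔT = 23.19 − 20.90 = 2.29 °C
q_cal = C_cal × ΔT = 9.29 × 2.29 = 21.2741 kJ
n = 0.719 / 46.07 = 0.01561 mol
q_rxn = −q_cal = -21.2741 kJ
ΔH = -21.2741 / 0.01561 = -1363 kJ/mol

ΔH = -1360 kJ/mol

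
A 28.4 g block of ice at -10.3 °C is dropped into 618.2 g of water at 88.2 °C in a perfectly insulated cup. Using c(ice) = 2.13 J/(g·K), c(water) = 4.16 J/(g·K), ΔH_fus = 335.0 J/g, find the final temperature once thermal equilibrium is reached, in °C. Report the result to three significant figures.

T_f = 80.6 °C

Heat to bring ice to 0 °C and melt it: q₁ = 28.4×2.13×10.3 + 28.4×335.0 = 10137 J
Heat the water can supply cooling to 0 °C: 618.2×4.16×88.2 = 226825 J > q₁, so all ice melts.
Energy balance: 618.2×4.16×(88.2 − T) = 10137 + 28.4×4.16×(T − 0)
2571.712(88.2 − T) = 10137 + 118.144 T
226825 − 10137 = 2689.856 T
T = 216688 / 2689.856 = 80.56 °C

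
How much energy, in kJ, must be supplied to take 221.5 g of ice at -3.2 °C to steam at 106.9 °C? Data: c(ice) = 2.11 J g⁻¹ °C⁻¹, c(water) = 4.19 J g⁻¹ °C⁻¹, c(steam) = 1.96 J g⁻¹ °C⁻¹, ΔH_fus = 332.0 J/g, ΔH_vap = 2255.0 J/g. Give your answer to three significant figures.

q = 670 kJ

q1 (heat ice -3.2→0.0 °C): 221.5 × 2.11 × 3.2 = 1496 J
q2 (melt at 0 °C): 221.5 × 332.0 = 73538 J
q3 (heat water 0.0→100.0 °C): 221.5 × 4.19 × 100.0 = 92809 J
q4 (vaporize at 100 °C): 221.5 × 2255.0 = 499483 J
q5 (heat steam 100.0→106.9 °C): 221.5 × 1.96 × 6.9 = 2996 J
Total: 1496 + 73538 + 92809 + 499483 + 2996 = 670322 J = 670 kJ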